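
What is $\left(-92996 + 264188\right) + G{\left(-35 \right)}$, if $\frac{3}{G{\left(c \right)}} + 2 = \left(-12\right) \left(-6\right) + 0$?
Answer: $\frac{11983443}{70} \approx 1.7119 \cdot 10^{5}$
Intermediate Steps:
$G{\left(c \right)} = \frac{3}{70}$ ($G{\left(c \right)} = \frac{3}{-2 + \left(\left(-12\right) \left(-6\right) + 0\right)} = \frac{3}{-2 + \left(72 + 0\right)} = \frac{3}{-2 + 72} = \frac{3}{70}$)
$\left(-92996 + 264188\right) + G{\left(-35 \right)} = \left(-92996 + 264188\right) + \frac{3}{70} = 171192 + \frac{3}{70} = \frac{11983443}{70}$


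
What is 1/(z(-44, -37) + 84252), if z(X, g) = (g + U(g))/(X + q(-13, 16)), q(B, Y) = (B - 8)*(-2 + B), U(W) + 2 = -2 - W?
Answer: 271/22832288 ≈ 1.1869e-5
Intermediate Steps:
U(W) = -4 - W (U(W) = -2 + (-2 - W) = -4 - W)
q(B, Y) = (-8 + B)*(-2 + B)
z(X, g) = -4/(315 + X) (z(X, g) = (g + (-4 - g))/(X + (16 + (-13)² - 10*(-13))) = -4/(X + (16 + 169 + 130)) = -4/(X + 315) = -4/(315 + X))
1/(z(-44, -37) + 84252) = 1/(-4/(315 - 44) + 84252) = 1/(-4/271 + 84252) = 1/(22832288/271) = 271/22832288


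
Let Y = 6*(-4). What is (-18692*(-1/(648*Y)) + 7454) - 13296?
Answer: -22718369/3888 ≈ -5843.2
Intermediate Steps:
Y = -24
(-18692*(-1/(648*Y)) + 7454) - 13296 = (-18692/(-24*27*(-24)) + 7454) - 13296 = (-18692/((-648*(-24))) + 7454) - 13296 = (-18692/15552 + 7454) - 13296 = (-18692*1/15552 + 7454) - 13296 = (-4673/3888 + 7454) - 13296 = 28976479/3888 - 13296 = -22718369/3888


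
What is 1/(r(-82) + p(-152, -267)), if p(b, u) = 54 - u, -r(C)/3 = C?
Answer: 1/567 ≈ 0.0017637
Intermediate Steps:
r(C) = -3*C
1/(r(-82) + p(-152, -267)) = 1/(-3*(-82) + (54 - 1*(-267))) = 1/(246 + (54 + 267)) = 1/(246 + 321) = 1/567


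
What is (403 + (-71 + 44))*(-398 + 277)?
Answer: -45496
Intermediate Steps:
(403 + (-71 + 44))*(-398 + 277) = (403 - 27)*(-121) = 376*(-121) = -45496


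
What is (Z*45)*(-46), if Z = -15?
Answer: 31050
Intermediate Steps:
(Z*45)*(-46) = -15*45*(-46) = -675*(-46) = 31050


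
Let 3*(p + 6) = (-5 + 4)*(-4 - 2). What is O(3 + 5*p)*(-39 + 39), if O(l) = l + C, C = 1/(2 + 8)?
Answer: 0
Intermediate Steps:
p = -4 (p = -6 + ((-5 + 4)*(-4 - 2))/3 = -6 + (-1*(-6))/3 = -6 + (1/3)*6 = -6 + 2 = -4)
C = 1/10 ≈ 0.10000
O(l) = 1/10 + l (O(l) = l + 1/10 = 1/10 + l)
O(3 + 5*p)*(-39 + 39) = (1/10 + (3 + 5*(-4)))*(-39 + 39) = (1/10 + (3 - 20))*0 = (1/10 - 17)*0 = -169/10*0 = 0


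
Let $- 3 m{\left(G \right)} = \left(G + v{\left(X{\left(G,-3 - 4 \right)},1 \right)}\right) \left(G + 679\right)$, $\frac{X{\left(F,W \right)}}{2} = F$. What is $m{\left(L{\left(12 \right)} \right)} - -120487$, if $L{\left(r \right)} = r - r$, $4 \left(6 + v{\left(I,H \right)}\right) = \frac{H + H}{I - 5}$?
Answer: $\frac{3656029}{30} \approx 1.2187 \cdot 10^{5}$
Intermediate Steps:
$X{\left(F,W \right)} = 2 F$
$v{\left(I,H \right)} = -6 + \frac{H}{2 \left(-5 + I\right)}$ ($v{\left(I,H \right)} = -6 + \frac{\left(H + H\right) \frac{1}{I - 5}}{4} = -6 + \frac{2 H \frac{1}{-5 + I}}{4} = -6 + \frac{H}{2 \left(-5 + I\right)}$)
$L{\left(r \right)} = 0$
$m{\left(G \right)} = - \frac{\left(679 + G\right) \left(G + \frac{61 - 24 G}{2 \left(-5 + 2 G\right)}\right)}{3}$ ($m{\left(G \right)} = - \frac{\left(G + \frac{60 + 1 - 12 \cdot 2 G}{2 \left(-5 + 2 G\right)}\right) \left(G + 679\right)}{3} = - \frac{\left(G + \frac{60 + 1 - 24 G}{2 \left(-5 + 2 G\right)}\right) \left(679 + G\right)}{3} = - \frac{\left(G + \frac{61 - 24 G}{2 \left(-5 + 2 G\right)}\right) \left(679 + G\right)}{3} = - \frac{\left(679 + G\right) \left(G + \frac{61 - 24 G}{2 \left(-5 + 2 G\right)}\right)}{3}$)
$m{\left(L{\left(12 \right)} \right)} - -120487 = \frac{-41419 - 2682 \cdot 0^{2} - 4 \cdot 0^{3} + 23025 \cdot 0}{6 \left(-5 + 2 \cdot 0\right)} - -120487 = \frac{-41419 - 0 - 0 + 0}{6 \left(-5 + 0\right)} + 120487 = \frac{-41419 + 0 + 0 + 0}{6 \left(-5\right)} + 120487 = \frac{1}{6} \left(- \frac{1}{5}\right) \left(-41419\right) + 120487 = \frac{41419}{30} + 120487 = \frac{3656029}{30}$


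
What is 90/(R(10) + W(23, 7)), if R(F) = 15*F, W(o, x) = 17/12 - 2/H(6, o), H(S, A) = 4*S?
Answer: 135/227 ≈ 0.59471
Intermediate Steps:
W(o, x) = 4/3 (W(o, x) = 17/12 - 2/(4*6) = 17*(1/12) - 2/24 = 17/12 - 2*1/24 = 17/12 - 1/12 = 4/3)
90/(R(10) + W(23, 7)) = 90/(15*10 + 4/3) = 90/(150 + 4/3) = 90/(454/3) = 90*(3/454) = 135/227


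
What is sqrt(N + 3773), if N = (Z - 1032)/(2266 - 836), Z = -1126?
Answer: 6*sqrt(316910)/55 ≈ 61.412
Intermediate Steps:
N = -83/55 (N = (-1126 - 1032)/(2266 - 836) = -2158/1430 = -2158*1/1430 = -83/55 ≈ -1.5091)
sqrt(N + 3773) = sqrt(-83/55 + 3773) = sqrt(207432/55) = 6*sqrt(316910)/55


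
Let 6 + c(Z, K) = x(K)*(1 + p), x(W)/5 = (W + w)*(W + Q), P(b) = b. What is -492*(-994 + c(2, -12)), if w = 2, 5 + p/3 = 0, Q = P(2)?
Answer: 3936000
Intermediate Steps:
Q = 2
p = -15 (p = -15 + 3*0 = -15 + 0 = -15)
x(W) = 5*(2 + W)² (x(W) = 5*((W + 2)*(W + 2)) = 5*((2 + W)*(2 + W)) = 5*(2 + W)²)
c(Z, K) = -286 - 280*K - 70*K² (c(Z, K) = -6 + (20 + 5*K² + 20*K)*(1 - 15) = -6 + (20 + 5*K² + 20*K)*(-14) = -6 + (-280 - 280*K - 70*K²) = -286 - 280*K - 70*K²)
-492*(-994 + c(2, -12)) = -492*(-994 + (-286 - 280*(-12) - 70*(-12)²)) = -492*(-994 + (-286 + 3360 - 70*144)) = -492*(-994 + (-286 + 3360 - 10080)) = -492*(-994 - 7006) = -492*(-8000) = 3936000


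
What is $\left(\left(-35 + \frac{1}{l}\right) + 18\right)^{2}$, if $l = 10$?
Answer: $\frac{28561}{100} \approx 285.61$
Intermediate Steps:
$\left(\left(-35 + \frac{1}{l}\right) + 18\right)^{2} = \left(\left(-35 + \frac{1}{10}\right) + 18\right)^{2} = \left(- \frac{349}{10} + 18\right)^{2} = \left(- \frac{169}{10}\right)^{2} = \frac{28561}{100}$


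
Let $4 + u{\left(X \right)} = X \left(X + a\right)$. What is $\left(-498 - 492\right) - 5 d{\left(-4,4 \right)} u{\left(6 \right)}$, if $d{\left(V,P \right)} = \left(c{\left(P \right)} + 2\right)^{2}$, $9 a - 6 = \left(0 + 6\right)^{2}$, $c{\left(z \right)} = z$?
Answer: $10692000$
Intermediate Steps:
$a = \frac{14}{3}$ ($a = \frac{2}{3} + \frac{\left(0 + 6\right)^{2}}{9} = \frac{2}{3} + \frac{6^{2}}{9} = \frac{2}{3} + \frac{1}{9} \cdot 36 = \frac{2}{3} + 4 = \frac{14}{3} \approx 4.6667$)
$u{\left(X \right)} = -4 + X \left(\frac{14}{3} + X\right)$ ($u{\left(X \right)} = -4 + X \left(X + \frac{14}{3}\right) = -4 + X \left(\frac{14}{3} + X\right)$)
$d{\left(V,P \right)} = \left(2 + P\right)^{2}$ ($d{\left(V,P \right)} = \left(P + 2\right)^{2} = \left(2 + P\right)^{2}$)
$\left(-498 - 492\right) - 5 d{\left(-4,4 \right)} u{\left(6 \right)} = \left(-498 - 492\right) - 5 \left(2 + 4\right)^{2} \left(-4 + 6^{2} + \frac{14}{3} \cdot 6\right) = - 990 - 5 \cdot 6^{2} \left(-4 + 36 + 28\right) = - 990 \left(-5\right) 36 \cdot 60 = - 990 \left(\left(-180\right) 60\right) = \left(-990\right) \left(-10800\right) = 10692000$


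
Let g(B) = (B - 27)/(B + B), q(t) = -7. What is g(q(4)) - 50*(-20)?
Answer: 7017/7 ≈ 1002.4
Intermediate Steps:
g(B) = (-27 + B)/(2*B) (g(B) = (-27 + B)/((2*B)) = (-27 + B)*(1/(2*B)) = (-27 + B)/(2*B))
g(q(4)) - 50*(-20) = (1/2)*(-27 - 7)/(-7) - 50*(-20) = (1/2)*(-1/7)*(-34) - 1*(-1000) = 17/7 + 1000 = 7017/7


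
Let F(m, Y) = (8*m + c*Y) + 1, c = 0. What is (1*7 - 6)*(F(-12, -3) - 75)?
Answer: -170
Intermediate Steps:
F(m, Y) = 1 + 8*m (F(m, Y) = (8*m + 0*Y) + 1 = (8*m + 0) + 1 = 8*m + 1 = 1 + 8*m)
(1*7 - 6)*(F(-12, -3) - 75) = (1*7 - 6)*((1 + 8*(-12)) - 75) = (7 - 6)*((1 - 96) - 75) = 1*(-95 - 75) = 1*(-170) = -170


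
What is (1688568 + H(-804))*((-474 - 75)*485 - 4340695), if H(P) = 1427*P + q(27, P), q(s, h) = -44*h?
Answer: -2656538986560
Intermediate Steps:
H(P) = 1383*P (H(P) = 1427*P - 44*P = 1383*P)
(1688568 + H(-804))*((-474 - 75)*485 - 4340695) = (1688568 + 1383*(-804))*((-474 - 75)*485 - 4340695) = (1688568 - 1111932)*(-549*485 - 4340695) = 576636*(-266265 - 4340695) = 576636*(-4606960) = -2656538986560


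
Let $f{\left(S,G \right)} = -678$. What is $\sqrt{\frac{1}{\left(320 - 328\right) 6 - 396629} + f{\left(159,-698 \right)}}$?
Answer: $\frac{i \sqrt{106685091895739}}{396677} \approx 26.038 i$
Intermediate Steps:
$\sqrt{\frac{1}{\left(320 - 328\right) 6 - 396629} + f{\left(159,-698 \right)}} = \sqrt{\frac{1}{\left(320 - 328\right) 6 - 396629} - 678} = \sqrt{\frac{1}{\left(-8\right) 6 - 396629} - 678} = \sqrt{\frac{1}{-48 - 396629} - 678} = \sqrt{\frac{1}{-396677} - 678} = \sqrt{- \frac{1}{396677} - 678} = \sqrt{- \frac{268947007}{396677}} = \frac{i \sqrt{106685091895739}}{396677}$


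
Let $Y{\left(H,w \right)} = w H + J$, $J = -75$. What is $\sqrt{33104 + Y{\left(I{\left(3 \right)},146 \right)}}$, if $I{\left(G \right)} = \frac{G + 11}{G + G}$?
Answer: $\frac{\sqrt{300327}}{3} \approx 182.67$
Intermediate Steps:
$I{\left(G \right)} = \frac{11 + G}{2 G}$
$Y{\left(H,w \right)} = -75 + H w$ ($Y{\left(H,w \right)} = w H - 75 = H w - 75 = -75 + H w$)
$\sqrt{33104 + Y{\left(I{\left(3 \right)},146 \right)}} = \sqrt{33104 - \left(75 - \frac{11 + 3}{2 \cdot 3} \cdot 146\right)} = \sqrt{33104 - \left(75 - \frac{1}{2} \cdot \frac{1}{3} \cdot 14 \cdot 146\right)} = \sqrt{33104 + \left(-75 + \frac{7}{3} \cdot 146\right)} = \sqrt{33104 + \left(-75 + \frac{1022}{3}\right)} = \sqrt{33104 + \frac{797}{3}} = \sqrt{\frac{100109}{3}} = \frac{\sqrt{300327}}{3}$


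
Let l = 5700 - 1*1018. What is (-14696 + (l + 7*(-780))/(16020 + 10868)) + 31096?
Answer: 220481211/13444 ≈ 16400.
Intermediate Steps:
l = 4682 (l = 5700 - 1018 = 4682)
(-14696 + (l + 7*(-780))/(16020 + 10868)) + 31096 = (-14696 + (4682 + 7*(-780))/(16020 + 10868)) + 31096 = (-14696 + (4682 - 5460)/26888) + 31096 = (-14696 - 778*1/26888) + 31096 = (-14696 - 389/13444) + 31096 = -197573413/13444 + 31096 = 220481211/13444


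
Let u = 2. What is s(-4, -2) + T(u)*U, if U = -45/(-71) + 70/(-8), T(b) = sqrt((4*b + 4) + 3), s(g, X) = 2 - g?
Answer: 6 - 2305*sqrt(15)/284 ≈ -25.434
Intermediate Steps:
T(b) = sqrt(7 + 4*b) (T(b) = sqrt((4 + 4*b) + 3) = sqrt(7 + 4*b))
U = -2305/284 (U = -45*(-1/71) + 70*(-1/8) = 45/71 - 35/4 = -2305/284 ≈ -8.1162)
s(-4, -2) + T(u)*U = (2 - 1*(-4)) + sqrt(7 + 4*2)*(-2305/284) = (2 + 4) + sqrt(7 + 8)*(-2305/284) = 6 + sqrt(15)*(-2305/284) = 6 - 2305*sqrt(15)/284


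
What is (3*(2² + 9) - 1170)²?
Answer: 1279161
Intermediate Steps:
(3*(2² + 9) - 1170)² = (3*(4 + 9) - 1170)² = (3*13 - 1170)² = (39 - 1170)² = (-1131)² = 1279161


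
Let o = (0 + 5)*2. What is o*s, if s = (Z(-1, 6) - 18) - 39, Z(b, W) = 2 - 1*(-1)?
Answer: -540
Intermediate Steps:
Z(b, W) = 3 (Z(b, W) = 2 + 1 = 3)
o = 10 (o = 5*2 = 10)
s = -54 (s = (3 - 18) - 39 = -15 - 39 = -54)
o*s = 10*(-54) = -540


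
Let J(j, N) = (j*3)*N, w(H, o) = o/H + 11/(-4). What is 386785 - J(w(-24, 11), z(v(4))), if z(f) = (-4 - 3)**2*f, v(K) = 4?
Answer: 777343/2 ≈ 3.8867e+5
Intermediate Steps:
w(H, o) = -11/4 + o/H (w(H, o) = o/H + 11*(-1/4) = o/H - 11/4 = -11/4 + o/H)
z(f) = 49*f (z(f) = (-7)**2*f = 49*f)
J(j, N) = 3*N*j (J(j, N) = (3*j)*N = 3*N*j)
386785 - J(w(-24, 11), z(v(4))) = 386785 - 3*49*4*(-11/4 + 11/(-24)) = 386785 - 3*196*(-11/4 + 11*(-1/24)) = 386785 - 3*196*(-11/4 - 11/24) = 386785 - 3*196*(-77)/24 = 386785 - 1*(-3773/2) = 386785 + 3773/2 = 777343/2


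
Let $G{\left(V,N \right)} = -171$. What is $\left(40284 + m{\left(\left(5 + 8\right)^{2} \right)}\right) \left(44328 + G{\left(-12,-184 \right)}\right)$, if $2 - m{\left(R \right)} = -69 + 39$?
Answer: $1780233612$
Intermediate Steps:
$m{\left(R \right)} = 32$ ($m{\left(R \right)} = 2 - \left(-69 + 39\right) = 2 - -30 = 2 + 30 = 32$)
$\left(40284 + m{\left(\left(5 + 8\right)^{2} \right)}\right) \left(44328 + G{\left(-12,-184 \right)}\right) = \left(40284 + 32\right) \left(44328 - 171\right) = 40316 \cdot 44157 = 1780233612$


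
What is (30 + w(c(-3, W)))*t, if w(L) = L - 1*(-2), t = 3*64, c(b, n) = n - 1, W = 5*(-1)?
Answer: 4992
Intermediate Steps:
W = -5
c(b, n) = -1 + n
t = 192
w(L) = 2 + L (w(L) = L + 2 = 2 + L)
(30 + w(c(-3, W)))*t = (30 + (2 + (-1 - 5)))*192 = (30 + (2 - 6))*192 = (30 - 4)*192 = 26*192 = 4992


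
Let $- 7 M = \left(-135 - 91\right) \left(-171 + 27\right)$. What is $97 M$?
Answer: $- \frac{3156768}{7} \approx -4.5097 \cdot 10^{5}$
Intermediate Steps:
$M = - \frac{32544}{7}$ ($M = - \frac{\left(-135 - 91\right) \left(-171 + 27\right)}{7} = - \frac{\left(-226\right) \left(-144\right)}{7} = \left(- \frac{1}{7}\right) 32544 = - \frac{32544}{7} \approx -4649.1$)
$97 M = 97 \left(- \frac{32544}{7}\right) = - \frac{3156768}{7}$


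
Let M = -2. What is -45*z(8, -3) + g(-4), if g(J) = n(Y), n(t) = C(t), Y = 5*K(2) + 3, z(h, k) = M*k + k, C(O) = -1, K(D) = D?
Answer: -136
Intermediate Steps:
z(h, k) = -k (z(h, k) = -2*k + k = -k)
Y = 13 (Y = 5*2 + 3 = 10 + 3 = 13)
n(t) = -1
g(J) = -1
-45*z(8, -3) + g(-4) = -(-45)*(-3) - 1 = -45*3 - 1 = -135 - 1 = -136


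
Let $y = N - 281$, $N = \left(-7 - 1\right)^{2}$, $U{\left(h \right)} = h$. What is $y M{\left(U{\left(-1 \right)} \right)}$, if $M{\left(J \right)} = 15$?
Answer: $-3255$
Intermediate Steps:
$N = 64$ ($N = \left(-8\right)^{2} = 64$)
$y = -217$ ($y = 64 - 281 = -217$)
$y M{\left(U{\left(-1 \right)} \right)} = \left(-217\right) 15 = -3255$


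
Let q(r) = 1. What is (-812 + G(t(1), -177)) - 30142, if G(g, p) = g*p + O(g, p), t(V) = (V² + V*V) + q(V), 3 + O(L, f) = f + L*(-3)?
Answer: -31674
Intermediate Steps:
O(L, f) = -3 + f - 3*L (O(L, f) = -3 + (f + L*(-3)) = -3 + (f - 3*L) = -3 + f - 3*L)
t(V) = 1 + 2*V² (t(V) = (V² + V*V) + 1 = (V² + V²) + 1 = 2*V² + 1 = 1 + 2*V²)
G(g, p) = -3 + p - 3*g + g*p (G(g, p) = g*p + (-3 + p - 3*g) = -3 + p - 3*g + g*p)
(-812 + G(t(1), -177)) - 30142 = (-812 + (-3 - 177 - 3*(1 + 2*1²) + (1 + 2*1²)*(-177))) - 30142 = (-812 + (-3 - 177 - 3*(1 + 2*1) + (1 + 2*1)*(-177))) - 30142 = (-812 + (-3 - 177 - 3*(1 + 2) + (1 + 2)*(-177))) - 30142 = (-812 + (-3 - 177 - 3*3 + 3*(-177))) - 30142 = (-812 + (-3 - 177 - 9 - 531)) - 30142 = (-812 - 720) - 30142 = -1532 - 30142 = -31674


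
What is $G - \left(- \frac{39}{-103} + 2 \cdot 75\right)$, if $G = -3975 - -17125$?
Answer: $\frac{1338961}{103} \approx 13000.0$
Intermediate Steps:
$G = 13150$ ($G = -3975 + 17125 = 13150$)
$G - \left(- \frac{39}{-103} + 2 \cdot 75\right) = 13150 - \left(- \frac{39}{-103} + 2 \cdot 75\right) = 13150 - \left(\left(-39\right) \left(- \frac{1}{103}\right) + 150\right) = 13150 - \left(\frac{39}{103} + 150\right) = 13150 - \frac{15489}{103} = \frac{1338961}{103}$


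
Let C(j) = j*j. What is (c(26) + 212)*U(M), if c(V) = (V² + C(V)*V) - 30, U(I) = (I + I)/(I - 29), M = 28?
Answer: -1032304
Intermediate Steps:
U(I) = 2*I/(-29 + I) (U(I) = (2*I)/(-29 + I) = 2*I/(-29 + I))
C(j) = j²
c(V) = -30 + V² + V³ (c(V) = (V² + V²*V) - 30 = (V² + V³) - 30 = -30 + V² + V³)
(c(26) + 212)*U(M) = ((-30 + 26² + 26³) + 212)*(2*28/(-29 + 28)) = ((-30 + 676 + 17576) + 212)*(2*28/(-1)) = (18222 + 212)*(2*28*(-1)) = 18434*(-56) = -1032304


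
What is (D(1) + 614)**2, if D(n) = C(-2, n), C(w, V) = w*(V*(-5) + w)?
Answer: 394384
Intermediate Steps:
C(w, V) = w*(w - 5*V) (C(w, V) = w*(-5*V + w) = w*(w - 5*V))
D(n) = 4 + 10*n (D(n) = -2*(-2 - 5*n) = 4 + 10*n)
(D(1) + 614)**2 = ((4 + 10*1) + 614)**2 = ((4 + 10) + 614)**2 = (14 + 614)**2 = 628**2 = 394384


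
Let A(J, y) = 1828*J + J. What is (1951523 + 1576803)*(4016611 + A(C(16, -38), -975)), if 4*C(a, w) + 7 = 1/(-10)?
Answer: 283209168020703/20 ≈ 1.4160e+13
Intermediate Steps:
C(a, w) = -71/40 (C(a, w) = -7/4 + (1/4)/(-10) = -7/4 + (1/4)*(-1/10) = -7/4 - 1/40 = -71/40)
A(J, y) = 1829*J
(1951523 + 1576803)*(4016611 + A(C(16, -38), -975)) = (1951523 + 1576803)*(4016611 + 1829*(-71/40)) = 3528326*(4016611 - 129859/40) = 3528326*(160534581/40) = 283209168020703/20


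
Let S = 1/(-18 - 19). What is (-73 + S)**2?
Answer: 7300804/1369 ≈ 5332.9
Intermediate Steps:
S = -1/37 (S = 1/(-37) = -1/37 ≈ -0.027027)
(-73 + S)**2 = (-73 - 1/37)**2 = (-2702/37)**2 = 7300804/1369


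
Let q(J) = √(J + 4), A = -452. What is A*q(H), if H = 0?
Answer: -904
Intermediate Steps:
q(J) = √(4 + J)
A*q(H) = -452*√(4 + 0) = -452*√4 = -452*2 = -904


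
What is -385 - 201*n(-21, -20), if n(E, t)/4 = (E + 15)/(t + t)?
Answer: -2528/5 ≈ -505.60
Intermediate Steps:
n(E, t) = 2*(15 + E)/t (n(E, t) = 4*((E + 15)/(t + t)) = 4*((15 + E)/((2*t))) = 4*((15 + E)*(1/(2*t))) = 4*((15 + E)/(2*t)) = 2*(15 + E)/t)
-385 - 201*n(-21, -20) = -385 - 402*(15 - 21)/(-20) = -385 - 402*(-1)*(-6)/20 = -385 - 201*3/5 = -385 - 603/5 = -2528/5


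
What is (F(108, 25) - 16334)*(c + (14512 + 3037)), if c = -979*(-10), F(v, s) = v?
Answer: -443602614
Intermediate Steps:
c = 9790
(F(108, 25) - 16334)*(c + (14512 + 3037)) = (108 - 16334)*(9790 + (14512 + 3037)) = -16226*(9790 + 17549) = -16226*27339 = -443602614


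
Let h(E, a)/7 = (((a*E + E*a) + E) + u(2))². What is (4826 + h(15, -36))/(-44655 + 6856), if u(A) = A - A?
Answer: -7944401/37799 ≈ -210.17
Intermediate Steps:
u(A) = 0
h(E, a) = 7*(E + 2*E*a)² (h(E, a) = 7*(((a*E + E*a) + E) + 0)² = 7*(((E*a + E*a) + E) + 0)² = 7*((2*E*a + E) + 0)² = 7*((E + 2*E*a) + 0)² = 7*(E + 2*E*a)²)
(4826 + h(15, -36))/(-44655 + 6856) = (4826 + 7*15²*(1 + 2*(-36))²)/(-44655 + 6856) = (4826 + 7*225*(1 - 72)²)/(-37799) = (4826 + 7*225*(-71)²)*(-1/37799) = (4826 + 7*225*5041)*(-1/37799) = (4826 + 7939575)*(-1/37799) = 7944401*(-1/37799) = -7944401/37799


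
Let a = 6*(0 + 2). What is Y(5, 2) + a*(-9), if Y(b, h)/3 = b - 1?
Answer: -96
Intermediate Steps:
Y(b, h) = -3 + 3*b (Y(b, h) = 3*(b - 1) = 3*(-1 + b) = -3 + 3*b)
a = 12 (a = 6*2 = 12)
Y(5, 2) + a*(-9) = (-3 + 3*5) + 12*(-9) = (-3 + 15) - 108 = 12 - 108 = -96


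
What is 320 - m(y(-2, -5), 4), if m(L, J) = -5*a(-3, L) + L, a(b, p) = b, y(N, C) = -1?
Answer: 306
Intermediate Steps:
m(L, J) = 15 + L (m(L, J) = -5*(-3) + L = 15 + L)
320 - m(y(-2, -5), 4) = 320 - (15 - 1) = 320 - 1*14 = 320 - 14 = 306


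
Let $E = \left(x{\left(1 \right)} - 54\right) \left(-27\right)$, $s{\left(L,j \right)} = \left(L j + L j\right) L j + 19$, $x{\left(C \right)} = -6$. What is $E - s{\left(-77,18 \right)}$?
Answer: $-3840391$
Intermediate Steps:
$s{\left(L,j \right)} = 19 + 2 L^{2} j^{2}$ ($s{\left(L,j \right)} = 2 L j L j + 19 = 2 j L^{2} j + 19 = 2 L^{2} j^{2} + 19 = 19 + 2 L^{2} j^{2}$)
$E = 1620$ ($E = \left(-6 - 54\right) \left(-27\right) = \left(-60\right) \left(-27\right) = 1620$)
$E - s{\left(-77,18 \right)} = 1620 - \left(19 + 2 \left(-77\right)^{2} \cdot 18^{2}\right) = 1620 - \left(19 + 2 \cdot 5929 \cdot 324\right) = 1620 - \left(19 + 3841992\right) = 1620 - 3842011 = -3840391$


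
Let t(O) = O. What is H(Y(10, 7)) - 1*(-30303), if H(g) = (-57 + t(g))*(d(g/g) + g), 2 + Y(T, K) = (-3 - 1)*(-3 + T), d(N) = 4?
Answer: 32565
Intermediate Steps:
Y(T, K) = 10 - 4*T (Y(T, K) = -2 + (-3 - 1)*(-3 + T) = -2 - 4*(-3 + T) = -2 + (12 - 4*T) = 10 - 4*T)
H(g) = (-57 + g)*(4 + g)
H(Y(10, 7)) - 1*(-30303) = (-228 + (10 - 4*10)² - 53*(10 - 4*10)) - 1*(-30303) = (-228 + (10 - 40)² - 53*(10 - 40)) + 30303 = (-228 + (-30)² - 53*(-30)) + 30303 = (-228 + 900 + 1590) + 30303 = 2262 + 30303 = 32565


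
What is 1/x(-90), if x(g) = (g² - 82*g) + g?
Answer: 1/15390 ≈ 6.4977e-5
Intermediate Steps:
x(g) = g² - 81*g
1/x(-90) = 1/(-90*(-81 - 90)) = 1/(-90*(-171)) = 1/15390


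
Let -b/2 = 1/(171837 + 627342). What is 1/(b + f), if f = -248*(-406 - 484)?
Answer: 799179/176394788878 ≈ 4.5306e-6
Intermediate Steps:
f = 220720 (f = -248*(-890) = 220720)
b = -2/799179 (b = -2/(171837 + 627342) = -2/799179 ≈ -2.5026e-6)
1/(b + f) = 1/(-2/799179 + 220720) = 1/(176394788878/799179) = 799179/176394788878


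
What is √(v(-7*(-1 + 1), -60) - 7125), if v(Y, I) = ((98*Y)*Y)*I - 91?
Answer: 4*I*√451 ≈ 84.947*I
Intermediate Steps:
v(Y, I) = -91 + 98*I*Y² (v(Y, I) = (98*Y²)*I - 91 = 98*I*Y² - 91 = -91 + 98*I*Y²)
√(v(-7*(-1 + 1), -60) - 7125) = √((-91 + 98*(-60)*(-7*(-1 + 1))²) - 7125) = √((-91 + 98*(-60)*(-7*0)²) - 7125) = √((-91 + 98*(-60)*0²) - 7125) = √((-91 + 98*(-60)*0) - 7125) = √((-91 + 0) - 7125) = √(-91 - 7125) = √(-7216) = 4*I*√451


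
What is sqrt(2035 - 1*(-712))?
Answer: sqrt(2747) ≈ 52.412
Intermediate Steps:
sqrt(2035 - 1*(-712)) = sqrt(2035 + 712) = sqrt(2747)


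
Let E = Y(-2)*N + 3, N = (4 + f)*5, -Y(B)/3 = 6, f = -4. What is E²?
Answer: 9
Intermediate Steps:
Y(B) = -18 (Y(B) = -3*6 = -18)
N = 0 (N = (4 - 4)*5 = 0*5 = 0)
E = 3 (E = -18*0 + 3 = 0 + 3 = 3)
E² = 3² = 9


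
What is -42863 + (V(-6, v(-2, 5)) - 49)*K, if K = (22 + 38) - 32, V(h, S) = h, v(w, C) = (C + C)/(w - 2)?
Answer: -44403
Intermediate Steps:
v(w, C) = 2*C/(-2 + w) (v(w, C) = (2*C)/(-2 + w) = 2*C/(-2 + w))
K = 28 (K = 60 - 32 = 28)
-42863 + (V(-6, v(-2, 5)) - 49)*K = -42863 + (-6 - 49)*28 = -42863 - 55*28 = -42863 - 1540 = -44403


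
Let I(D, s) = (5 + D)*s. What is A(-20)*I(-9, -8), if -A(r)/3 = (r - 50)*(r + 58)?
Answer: 255360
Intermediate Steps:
I(D, s) = s*(5 + D)
A(r) = -3*(-50 + r)*(58 + r) (A(r) = -3*(r - 50)*(r + 58) = -3*(-50 + r)*(58 + r))
A(-20)*I(-9, -8) = (8700 - 24*(-20) - 3*(-20)²)*(-8*(5 - 9)) = (8700 + 480 - 3*400)*(-8*(-4)) = (8700 + 480 - 1200)*32 = 7980*32 = 255360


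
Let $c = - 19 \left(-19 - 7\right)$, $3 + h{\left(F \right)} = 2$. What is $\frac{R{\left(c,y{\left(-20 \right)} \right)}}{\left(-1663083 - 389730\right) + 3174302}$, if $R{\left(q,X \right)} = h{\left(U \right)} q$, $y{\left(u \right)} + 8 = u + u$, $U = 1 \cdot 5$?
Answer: $- \frac{494}{1121489} \approx -0.00044049$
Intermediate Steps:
$U = 5$
$h{\left(F \right)} = -1$ ($h{\left(F \right)} = -3 + 2 = -1$)
$y{\left(u \right)} = -8 + 2 u$ ($y{\left(u \right)} = -8 + \left(u + u\right) = -8 + 2 u$)
$c = 494$ ($c = \left(-19\right) \left(-26\right) = 494$)
$R{\left(q,X \right)} = - q$
$\frac{R{\left(c,y{\left(-20 \right)} \right)}}{\left(-1663083 - 389730\right) + 3174302} = \frac{\left(-1\right) 494}{\left(-1663083 - 389730\right) + 3174302} = - \frac{494}{-2052813 + 3174302} = - \frac{494}{1121489}$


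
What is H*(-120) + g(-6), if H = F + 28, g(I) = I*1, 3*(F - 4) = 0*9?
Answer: -3846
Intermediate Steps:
F = 4 (F = 4 + (0*9)/3 = 4 + (⅓)*0 = 4 + 0 = 4)
g(I) = I
H = 32 (H = 4 + 28 = 32)
H*(-120) + g(-6) = 32*(-120) - 6 = -3840 - 6 = -3846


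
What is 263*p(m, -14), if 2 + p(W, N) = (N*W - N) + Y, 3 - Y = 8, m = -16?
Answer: 60753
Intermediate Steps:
Y = -5 (Y = 3 - 1*8 = 3 - 8 = -5)
p(W, N) = -7 - N + N*W (p(W, N) = -2 + ((N*W - N) - 5) = -2 + ((-N + N*W) - 5) = -2 + (-5 - N + N*W) = -7 - N + N*W)
263*p(m, -14) = 263*(-7 - 1*(-14) - 14*(-16)) = 263*(-7 + 14 + 224) = 263*231 = 60753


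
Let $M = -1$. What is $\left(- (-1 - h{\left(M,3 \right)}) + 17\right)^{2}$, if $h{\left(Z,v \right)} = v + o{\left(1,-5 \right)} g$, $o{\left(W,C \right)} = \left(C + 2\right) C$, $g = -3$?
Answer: $576$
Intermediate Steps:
$o{\left(W,C \right)} = C \left(2 + C\right)$ ($o{\left(W,C \right)} = \left(2 + C\right) C = C \left(2 + C\right)$)
$h{\left(Z,v \right)} = -45 + v$ ($h{\left(Z,v \right)} = v + - 5 \left(2 - 5\right) \left(-3\right) = v + \left(-5\right) \left(-3\right) \left(-3\right) = v + 15 \left(-3\right) = v - 45 = -45 + v$)
$\left(- (-1 - h{\left(M,3 \right)}) + 17\right)^{2} = \left(- (-1 - \left(-45 + 3\right)) + 17\right)^{2} = \left(- (-1 - -42) + 17\right)^{2} = \left(- (-1 + 42) + 17\right)^{2} = \left(\left(-1\right) 41 + 17\right)^{2} = \left(-41 + 17\right)^{2} = \left(-24\right)^{2} = 576$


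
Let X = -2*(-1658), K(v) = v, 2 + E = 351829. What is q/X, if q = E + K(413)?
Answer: 88060/829 ≈ 106.22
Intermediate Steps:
E = 351827 (E = -2 + 351829 = 351827)
X = 3316
q = 352240 (q = 351827 + 413 = 352240)
q/X = 352240/3316 = 352240*(1/3316) = 88060/829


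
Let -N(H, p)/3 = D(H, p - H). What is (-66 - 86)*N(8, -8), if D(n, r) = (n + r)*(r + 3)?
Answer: 47424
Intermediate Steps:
D(n, r) = (3 + r)*(n + r) (D(n, r) = (n + r)*(3 + r) = (3 + r)*(n + r))
N(H, p) = -9*p - 3*(p - H)² - 3*H*(p - H) (N(H, p) = -3*((p - H)² + 3*H + 3*(p - H) + H*(p - H)) = -3*((p - H)² + 3*H + (-3*H + 3*p) + H*(p - H)) = -3*((p - H)² + 3*p + H*(p - H)) = -9*p - 3*(p - H)² - 3*H*(p - H))
(-66 - 86)*N(8, -8) = (-66 - 86)*(3*(-8)*(-3 + 8 - 1*(-8))) = -456*(-8)*(-3 + 8 + 8) = -456*(-8)*13 = -152*(-312) = 47424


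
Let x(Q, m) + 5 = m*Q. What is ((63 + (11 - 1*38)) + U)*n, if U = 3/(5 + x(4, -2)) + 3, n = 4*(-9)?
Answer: -2781/2 ≈ -1390.5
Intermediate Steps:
x(Q, m) = -5 + Q*m (x(Q, m) = -5 + m*Q = -5 + Q*m)
n = -36
U = 21/8 (U = 3/(5 + (-5 + 4*(-2))) + 3 = 3/(5 + (-5 - 8)) + 3 = 3/(5 - 13) + 3 = 3/(-8) + 3 = -1/8*3 + 3 = -3/8 + 3 = 21/8 ≈ 2.6250)
((63 + (11 - 1*38)) + U)*n = ((63 + (11 - 1*38)) + 21/8)*(-36) = ((63 + (11 - 38)) + 21/8)*(-36) = ((63 - 27) + 21/8)*(-36) = (36 + 21/8)*(-36) = (309/8)*(-36) = -2781/2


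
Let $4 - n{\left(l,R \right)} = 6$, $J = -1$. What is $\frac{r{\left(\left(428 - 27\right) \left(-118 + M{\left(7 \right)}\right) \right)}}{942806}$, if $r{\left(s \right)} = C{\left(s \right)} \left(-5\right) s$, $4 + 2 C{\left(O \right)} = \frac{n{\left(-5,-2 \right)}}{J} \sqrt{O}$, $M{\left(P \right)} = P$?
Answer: $- \frac{222555}{471403} + \frac{222555 i \sqrt{44511}}{942806} \approx -0.47211 + 49.802 i$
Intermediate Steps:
$n{\left(l,R \right)} = -2$ ($n{\left(l,R \right)} = 4 - 6 = -2$)
$C{\left(O \right)} = -2 + \sqrt{O}$ ($C{\left(O \right)} = -2 + \frac{- \frac{2}{-1} \sqrt{O}}{2} = -2 + \frac{\left(-2\right) \left(-1\right) \sqrt{O}}{2} = -2 + \frac{2 \sqrt{O}}{2} = -2 + \sqrt{O}$)
$r{\left(s \right)} = s \left(10 - 5 \sqrt{s}\right)$ ($r{\left(s \right)} = \left(-2 + \sqrt{s}\right) \left(-5\right) s = \left(10 - 5 \sqrt{s}\right) s = s \left(10 - 5 \sqrt{s}\right)$)
$\frac{r{\left(\left(428 - 27\right) \left(-118 + M{\left(7 \right)}\right) \right)}}{942806} = \frac{- 5 \left(\left(428 - 27\right) \left(-118 + 7\right)\right)^{\frac{3}{2}} + 10 \left(428 - 27\right) \left(-118 + 7\right)}{942806} = \left(- 5 \left(401 \left(-111\right)\right)^{\frac{3}{2}} + 10 \cdot 401 \left(-111\right)\right) \frac{1}{942806} = \left(- 5 \left(-44511\right)^{\frac{3}{2}} + 10 \left(-44511\right)\right) \frac{1}{942806} = \left(- 5 \left(- 44511 i \sqrt{44511}\right) - 445110\right) \frac{1}{942806} = \left(222555 i \sqrt{44511} - 445110\right) \frac{1}{942806} = \left(-445110 + 222555 i \sqrt{44511}\right) \frac{1}{942806} = - \frac{222555}{471403} + \frac{222555 i \sqrt{44511}}{942806}$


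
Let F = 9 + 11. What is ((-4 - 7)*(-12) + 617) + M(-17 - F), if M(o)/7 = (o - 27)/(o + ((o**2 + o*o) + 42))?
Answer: 2054059/2743 ≈ 748.84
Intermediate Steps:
F = 20
M(o) = 7*(-27 + o)/(42 + o + 2*o**2) (M(o) = 7*((o - 27)/(o + ((o**2 + o*o) + 42))) = 7*((-27 + o)/(o + ((o**2 + o**2) + 42))) = 7*((-27 + o)/(o + (2*o**2 + 42))) = 7*((-27 + o)/(o + (42 + 2*o**2))) = 7*((-27 + o)/(42 + o + 2*o**2)) = 7*(-27 + o)/(42 + o + 2*o**2))
((-4 - 7)*(-12) + 617) + M(-17 - F) = ((-4 - 7)*(-12) + 617) + 7*(-27 + (-17 - 1*20))/(42 + (-17 - 1*20) + 2*(-17 - 1*20)**2) = (-11*(-12) + 617) + 7*(-27 + (-17 - 20))/(42 + (-17 - 20) + 2*(-17 - 20)**2) = (132 + 617) + 7*(-27 - 37)/(42 - 37 + 2*(-37)**2) = 749 + 7*(-64)/(42 - 37 + 2*1369) = 749 + 7*(-64)/(42 - 37 + 2738) = 749 + 7*(-64)/2743 = 749 + 7*(1/2743)*(-64) = 749 - 448/2743 = 2054059/2743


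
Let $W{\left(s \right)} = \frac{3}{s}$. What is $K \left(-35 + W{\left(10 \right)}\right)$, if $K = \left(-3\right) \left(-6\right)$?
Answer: $- \frac{3123}{5} \approx -624.6$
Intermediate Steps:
$K = 18$
$K \left(-35 + W{\left(10 \right)}\right) = 18 \left(-35 + \frac{3}{10}\right) = 18 \left(- \frac{347}{10}\right) = - \frac{3123}{5}$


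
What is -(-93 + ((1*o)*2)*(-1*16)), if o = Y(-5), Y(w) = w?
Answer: -67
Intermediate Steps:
o = -5
-(-93 + ((1*o)*2)*(-1*16)) = -(-93 + ((1*(-5))*2)*(-1*16)) = -(-93 - 5*2*(-16)) = -(-93 - 10*(-16)) = -(-93 + 160) = -1*67 = -67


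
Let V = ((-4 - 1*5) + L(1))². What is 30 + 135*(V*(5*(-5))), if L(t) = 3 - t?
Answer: -165345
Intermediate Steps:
V = 49 (V = ((-4 - 1*5) + (3 - 1*1))² = ((-4 - 5) + (3 - 1))² = (-9 + 2)² = (-7)² = 49)
30 + 135*(V*(5*(-5))) = 30 + 135*(49*(5*(-5))) = 30 + 135*(49*(-25)) = 30 + 135*(-1225) = 30 - 165375 = -165345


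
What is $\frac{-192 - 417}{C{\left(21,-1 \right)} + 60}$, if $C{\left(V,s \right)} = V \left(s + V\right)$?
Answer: $- \frac{203}{160} \approx -1.2687$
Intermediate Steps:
$C{\left(V,s \right)} = V \left(V + s\right)$
$\frac{-192 - 417}{C{\left(21,-1 \right)} + 60} = \frac{-192 - 417}{21 \left(21 - 1\right) + 60} = - \frac{609}{21 \cdot 20 + 60} = - \frac{609}{420 + 60} = - \frac{609}{480} = \left(-609\right) \frac{1}{480} = - \frac{203}{160}$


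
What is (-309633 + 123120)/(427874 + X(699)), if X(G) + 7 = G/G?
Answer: -186513/427868 ≈ -0.43591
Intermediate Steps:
X(G) = -6 (X(G) = -7 + G/G = -7 + 1 = -6)
(-309633 + 123120)/(427874 + X(699)) = (-309633 + 123120)/(427874 - 6) = -186513/427868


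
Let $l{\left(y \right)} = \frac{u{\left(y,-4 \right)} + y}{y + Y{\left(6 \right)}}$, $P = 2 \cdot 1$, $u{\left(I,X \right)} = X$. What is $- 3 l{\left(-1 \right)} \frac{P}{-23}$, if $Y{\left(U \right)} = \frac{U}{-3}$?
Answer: $\frac{10}{23} \approx 0.43478$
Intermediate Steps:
$Y{\left(U \right)} = - \frac{U}{3}$ ($Y{\left(U \right)} = U \left(- \frac{1}{3}\right) = - \frac{U}{3}$)
$P = 2$
$l{\left(y \right)} = \frac{-4 + y}{-2 + y}$ ($l{\left(y \right)} = \frac{-4 + y}{y - 2} = \frac{-4 + y}{-2 + y}$)
$- 3 l{\left(-1 \right)} \frac{P}{-23} = - 3 \frac{-4 - 1}{-2 - 1} \frac{2}{-23} = - 3 \frac{1}{-3} \left(-5\right) 2 \left(- \frac{1}{23}\right) = - 3 \left(\left(- \frac{1}{3}\right) \left(-5\right)\right) \left(- \frac{2}{23}\right) = \left(-3\right) \frac{5}{3} \left(- \frac{2}{23}\right) = \left(-5\right) \left(- \frac{2}{23}\right) = \frac{10}{23}$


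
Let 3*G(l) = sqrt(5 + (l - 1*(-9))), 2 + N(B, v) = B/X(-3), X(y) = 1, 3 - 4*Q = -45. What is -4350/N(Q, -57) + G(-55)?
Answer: -435 + I*sqrt(41)/3 ≈ -435.0 + 2.1344*I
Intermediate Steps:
Q = 12 (Q = 3/4 - 1/4*(-45) = 3/4 + 45/4 = 12)
N(B, v) = -2 + B (N(B, v) = -2 + B/1 = -2 + B*1 = -2 + B)
G(l) = sqrt(14 + l)/3 (G(l) = sqrt(5 + (l - 1*(-9)))/3 = sqrt(5 + (l + 9))/3 = sqrt(5 + (9 + l))/3 = sqrt(14 + l)/3)
-4350/N(Q, -57) + G(-55) = -4350/(-2 + 12) + sqrt(14 - 55)/3 = -4350/10 + sqrt(-41)/3 = -4350*1/10 + (I*sqrt(41))/3 = -435 + I*sqrt(41)/3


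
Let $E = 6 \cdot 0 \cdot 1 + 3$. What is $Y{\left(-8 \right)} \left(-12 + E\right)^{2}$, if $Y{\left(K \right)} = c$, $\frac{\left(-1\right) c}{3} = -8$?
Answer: $1944$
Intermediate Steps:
$c = 24$ ($c = \left(-3\right) \left(-8\right) = 24$)
$E = 3$ ($E = 0 \cdot 1 + 3 = 0 + 3 = 3$)
$Y{\left(K \right)} = 24$
$Y{\left(-8 \right)} \left(-12 + E\right)^{2} = 24 \left(-12 + 3\right)^{2} = 24 \left(-9\right)^{2} = 24 \cdot 81 = 1944$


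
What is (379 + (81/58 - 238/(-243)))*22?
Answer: 59126243/7047 ≈ 8390.3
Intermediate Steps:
(379 + (81/58 - 238/(-243)))*22 = (379 + (81*(1/58) - 238*(-1/243)))*22 = (379 + (81/58 + 238/243))*22 = (379 + 33487/14094)*22 = (5375113/14094)*22 = 59126243/7047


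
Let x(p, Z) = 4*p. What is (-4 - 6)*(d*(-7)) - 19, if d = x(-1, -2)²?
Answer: 1101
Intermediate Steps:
d = 16 (d = (4*(-1))² = (-4)² = 16)
(-4 - 6)*(d*(-7)) - 19 = (-4 - 6)*(16*(-7)) - 19 = -10*(-112) - 19 = 1120 - 19 = 1101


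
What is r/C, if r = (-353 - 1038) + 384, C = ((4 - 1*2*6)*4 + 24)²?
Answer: -1007/64 ≈ -15.734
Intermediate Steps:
C = 64 (C = ((4 - 2*6)*4 + 24)² = ((4 - 12)*4 + 24)² = (-8*4 + 24)² = (-32 + 24)² = (-8)² = 64)
r = -1007 (r = -1391 + 384 = -1007)
r/C = -1007/64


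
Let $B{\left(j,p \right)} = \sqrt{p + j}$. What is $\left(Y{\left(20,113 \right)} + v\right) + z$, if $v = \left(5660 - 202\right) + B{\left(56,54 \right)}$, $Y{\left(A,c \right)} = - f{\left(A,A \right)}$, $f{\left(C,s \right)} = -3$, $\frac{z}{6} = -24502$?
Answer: $-141551 + \sqrt{110} \approx -1.4154 \cdot 10^{5}$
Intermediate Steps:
$z = -147012$ ($z = 6 \left(-24502\right) = -147012$)
$B{\left(j,p \right)} = \sqrt{j + p}$
$Y{\left(A,c \right)} = 3$ ($Y{\left(A,c \right)} = \left(-1\right) \left(-3\right) = 3$)
$v = 5458 + \sqrt{110}$ ($v = \left(5660 - 202\right) + \sqrt{56 + 54} = 5458 + \sqrt{110} \approx 5468.5$)
$\left(Y{\left(20,113 \right)} + v\right) + z = \left(3 + \left(5458 + \sqrt{110}\right)\right) - 147012 = \left(5461 + \sqrt{110}\right) - 147012 = -141551 + \sqrt{110}$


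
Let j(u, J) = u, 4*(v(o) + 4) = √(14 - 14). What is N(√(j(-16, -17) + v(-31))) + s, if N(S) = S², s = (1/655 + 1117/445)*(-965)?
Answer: -28491468/11659 ≈ -2443.7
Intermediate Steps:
v(o) = -4 (v(o) = -4 + √(14 - 14)/4 = -4 + √0/4 = -4 + (¼)*0 = -4 + 0 = -4)
s = -28258288/11659 (s = (1/655 + 1117*(1/445))*(-965) = (1/655 + 1117/445)*(-965) = (146416/58295)*(-965) = -28258288/11659 ≈ -2423.7)
N(√(j(-16, -17) + v(-31))) + s = (√(-16 - 4))² - 28258288/11659 = (√(-20))² - 28258288/11659 = (2*I*√5)² - 28258288/11659 = -20 - 28258288/11659 = -28491468/11659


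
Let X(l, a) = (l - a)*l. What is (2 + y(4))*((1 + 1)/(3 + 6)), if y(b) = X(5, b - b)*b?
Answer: 68/3 ≈ 22.667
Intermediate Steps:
X(l, a) = l*(l - a)
y(b) = 25*b (y(b) = (5*(5 - (b - b)))*b = (5*(5 - 1*0))*b = (5*(5 + 0))*b = (5*5)*b = 25*b)
(2 + y(4))*((1 + 1)/(3 + 6)) = (2 + 25*4)*((1 + 1)/(3 + 6)) = (2 + 100)*(2/9) = 102*(2*(1/9)) = 102*(2/9) = 68/3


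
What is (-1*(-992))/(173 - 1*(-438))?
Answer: 992/611 ≈ 1.6236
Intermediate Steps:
(-1*(-992))/(173 - 1*(-438)) = 992/(173 + 438) = 992/611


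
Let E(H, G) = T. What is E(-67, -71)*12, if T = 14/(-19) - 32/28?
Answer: -3000/133 ≈ -22.556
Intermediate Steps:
T = -250/133 (T = 14*(-1/19) - 32*1/28 = -14/19 - 8/7 = -250/133 ≈ -1.8797)
E(H, G) = -250/133
E(-67, -71)*12 = -250/133*12 = -3000/133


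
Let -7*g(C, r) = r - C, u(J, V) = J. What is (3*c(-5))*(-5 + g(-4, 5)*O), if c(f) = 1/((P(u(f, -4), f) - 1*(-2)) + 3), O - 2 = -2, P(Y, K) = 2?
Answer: -15/7 ≈ -2.1429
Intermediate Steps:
g(C, r) = -r/7 + C/7 (g(C, r) = -(r - C)/7 = -r/7 + C/7)
O = 0 (O = 2 - 2 = 0)
c(f) = ⅐ (c(f) = 1/((2 - 1*(-2)) + 3) = 1/((2 + 2) + 3) = 1/(4 + 3) = 1/7 = ⅐)
(3*c(-5))*(-5 + g(-4, 5)*O) = (3*(⅐))*(-5 + (-⅐*5 + (⅐)*(-4))*0) = 3*(-5 + (-5/7 - 4/7)*0)/7 = 3*(-5 - 9/7*0)/7 = 3*(-5 + 0)/7 = (3/7)*(-5) = -15/7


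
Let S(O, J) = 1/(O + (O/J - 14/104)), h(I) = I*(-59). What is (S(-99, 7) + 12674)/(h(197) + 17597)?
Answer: 261293339/123162971 ≈ 2.1215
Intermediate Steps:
h(I) = -59*I
S(O, J) = 1/(-7/52 + O + O/J) (S(O, J) = 1/(O + (O/J - 14*1/104)) = 1/(O + (O/J - 7/52)) = 1/(O + (-7/52 + O/J)) = 1/(-7/52 + O + O/J))
(S(-99, 7) + 12674)/(h(197) + 17597) = (52*7/(-7*7 + 52*(-99) + 52*7*(-99)) + 12674)/(-59*197 + 17597) = (52*7/(-49 - 5148 - 36036) + 12674)/(-11623 + 17597) = (52*7/(-41233) + 12674)/5974 = (52*7*(-1/41233) + 12674)*(1/5974) = (-364/41233 + 12674)*(1/5974) = (522586678/41233)*(1/5974) = 261293339/123162971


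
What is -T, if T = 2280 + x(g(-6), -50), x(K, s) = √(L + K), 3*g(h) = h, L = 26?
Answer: -2280 - 2*√6 ≈ -2284.9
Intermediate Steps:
g(h) = h/3
x(K, s) = √(26 + K)
T = 2280 + 2*√6 (T = 2280 + √(26 + (⅓)*(-6)) = 2280 + √(26 - 2) = 2280 + √24 = 2280 + 2*√6 ≈ 2284.9)
-T = -(2280 + 2*√6) = -2280 - 2*√6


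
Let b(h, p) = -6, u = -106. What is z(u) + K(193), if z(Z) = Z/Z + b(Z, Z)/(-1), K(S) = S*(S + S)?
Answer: 74505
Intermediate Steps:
K(S) = 2*S² (K(S) = S*(2*S) = 2*S²)
z(Z) = 7 (z(Z) = Z/Z - 6/(-1) = 1 - 6*(-1) = 1 + 6 = 7)
z(u) + K(193) = 7 + 2*193² = 7 + 2*37249 = 7 + 74498 = 74505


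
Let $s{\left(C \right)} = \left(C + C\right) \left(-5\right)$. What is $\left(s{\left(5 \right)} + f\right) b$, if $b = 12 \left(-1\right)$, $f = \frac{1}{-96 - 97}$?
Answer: $\frac{115812}{193} \approx 600.06$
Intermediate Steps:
$s{\left(C \right)} = - 10 C$ ($s{\left(C \right)} = 2 C \left(-5\right) = - 10 C$)
$f = - \frac{1}{193}$ ($f = \frac{1}{-193} = - \frac{1}{193} \approx -0.0051813$)
$b = -12$
$\left(s{\left(5 \right)} + f\right) b = \left(\left(-10\right) 5 - \frac{1}{193}\right) \left(-12\right) = \left(-50 - \frac{1}{193}\right) \left(-12\right) = \left(- \frac{9651}{193}\right) \left(-12\right) = \frac{115812}{193}$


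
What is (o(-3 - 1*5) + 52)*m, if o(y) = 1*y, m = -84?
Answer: -3696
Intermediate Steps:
o(y) = y
(o(-3 - 1*5) + 52)*m = ((-3 - 1*5) + 52)*(-84) = ((-3 - 5) + 52)*(-84) = (-8 + 52)*(-84) = 44*(-84) = -3696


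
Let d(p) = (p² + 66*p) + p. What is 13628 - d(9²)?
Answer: 1640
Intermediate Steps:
d(p) = p² + 67*p
13628 - d(9²) = 13628 - 9²*(67 + 9²) = 13628 - 81*(67 + 81) = 13628 - 81*148 = 13628 - 1*11988 = 13628 - 11988 = 1640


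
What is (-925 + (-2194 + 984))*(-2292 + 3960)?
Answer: -3561180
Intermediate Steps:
(-925 + (-2194 + 984))*(-2292 + 3960) = (-925 - 1210)*1668 = -2135*1668 = -3561180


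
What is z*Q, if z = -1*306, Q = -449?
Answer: 137394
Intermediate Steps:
z = -306
z*Q = -306*(-449) = 137394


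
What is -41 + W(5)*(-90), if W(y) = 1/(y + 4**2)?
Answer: -317/7 ≈ -45.286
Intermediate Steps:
W(y) = 1/(16 + y) (W(y) = 1/(y + 16) = 1/(16 + y))
-41 + W(5)*(-90) = -41 - 90/(16 + 5) = -41 - 90/21 = -41 + (1/21)*(-90) = -41 - 30/7 = -317/7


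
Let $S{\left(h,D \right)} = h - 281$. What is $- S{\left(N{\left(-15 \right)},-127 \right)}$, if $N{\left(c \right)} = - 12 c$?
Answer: $101$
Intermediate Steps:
$S{\left(h,D \right)} = -281 + h$
$- S{\left(N{\left(-15 \right)},-127 \right)} = - (-281 - -180) = - (-281 + 180) = \left(-1\right) \left(-101\right) = 101$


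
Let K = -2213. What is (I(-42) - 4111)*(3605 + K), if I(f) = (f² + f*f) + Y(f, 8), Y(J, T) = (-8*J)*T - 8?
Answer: 2919024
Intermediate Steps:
Y(J, T) = -8 - 8*J*T (Y(J, T) = -8*J*T - 8 = -8 - 8*J*T)
I(f) = -8 - 64*f + 2*f² (I(f) = (f² + f*f) + (-8 - 8*f*8) = (f² + f²) + (-8 - 64*f) = 2*f² + (-8 - 64*f) = -8 - 64*f + 2*f²)
(I(-42) - 4111)*(3605 + K) = ((-8 - 64*(-42) + 2*(-42)²) - 4111)*(3605 - 2213) = ((-8 + 2688 + 2*1764) - 4111)*1392 = ((-8 + 2688 + 3528) - 4111)*1392 = (6208 - 4111)*1392 = 2097*1392 = 2919024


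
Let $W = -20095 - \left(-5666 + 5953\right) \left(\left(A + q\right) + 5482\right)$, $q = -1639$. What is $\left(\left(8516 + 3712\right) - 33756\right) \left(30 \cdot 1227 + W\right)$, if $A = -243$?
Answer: $21882889080$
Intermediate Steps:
$W = -1053295$ ($W = -20095 - \left(-5666 + 5953\right) \left(\left(-243 - 1639\right) + 5482\right) = -20095 - 287 \left(-1882 + 5482\right) = -20095 - 287 \cdot 3600 = -20095 - 1033200 = -1053295$)
$\left(\left(8516 + 3712\right) - 33756\right) \left(30 \cdot 1227 + W\right) = \left(\left(8516 + 3712\right) - 33756\right) \left(30 \cdot 1227 - 1053295\right) = \left(12228 - 33756\right) \left(36810 - 1053295\right) = \left(-21528\right) \left(-1016485\right) = 21882889080$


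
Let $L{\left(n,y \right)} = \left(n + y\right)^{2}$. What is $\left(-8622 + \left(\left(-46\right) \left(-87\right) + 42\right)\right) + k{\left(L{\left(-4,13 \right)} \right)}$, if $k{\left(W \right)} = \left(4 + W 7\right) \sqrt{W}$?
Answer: $561$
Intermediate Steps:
$k{\left(W \right)} = \sqrt{W} \left(4 + 7 W\right)$ ($k{\left(W \right)} = \left(4 + 7 W\right) \sqrt{W} = \sqrt{W} \left(4 + 7 W\right)$)
$\left(-8622 + \left(\left(-46\right) \left(-87\right) + 42\right)\right) + k{\left(L{\left(-4,13 \right)} \right)} = \left(-8622 + \left(\left(-46\right) \left(-87\right) + 42\right)\right) + \sqrt{\left(-4 + 13\right)^{2}} \left(4 + 7 \left(-4 + 13\right)^{2}\right) = \left(-8622 + \left(4002 + 42\right)\right) + \sqrt{9^{2}} \left(4 + 7 \cdot 9^{2}\right) = \left(-8622 + 4044\right) + \sqrt{81} \left(4 + 7 \cdot 81\right) = -4578 + 9 \left(4 + 567\right) = -4578 + 9 \cdot 571 = -4578 + 5139 = 561$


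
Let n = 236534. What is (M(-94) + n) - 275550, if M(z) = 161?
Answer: -38855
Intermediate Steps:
(M(-94) + n) - 275550 = (161 + 236534) - 275550 = 236695 - 275550 = -38855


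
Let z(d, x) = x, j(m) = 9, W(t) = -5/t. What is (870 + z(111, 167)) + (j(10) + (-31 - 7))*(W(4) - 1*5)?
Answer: 4873/4 ≈ 1218.3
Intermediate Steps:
(870 + z(111, 167)) + (j(10) + (-31 - 7))*(W(4) - 1*5) = (870 + 167) + (9 + (-31 - 7))*(-5/4 - 1*5) = 1037 + (9 - 38)*(-5*1/4 - 5) = 1037 - 29*(-5/4 - 5) = 1037 - 29*(-25/4) = 1037 + 725/4 = 4873/4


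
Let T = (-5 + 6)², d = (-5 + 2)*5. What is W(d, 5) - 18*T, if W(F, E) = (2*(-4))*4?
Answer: -50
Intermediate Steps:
d = -15 (d = -3*5 = -15)
W(F, E) = -32 (W(F, E) = -8*4 = -32)
T = 1 (T = 1² = 1)
W(d, 5) - 18*T = -32 - 18*1 = -32 - 18 = -50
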